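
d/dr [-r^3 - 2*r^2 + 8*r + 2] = -3*r^2 - 4*r + 8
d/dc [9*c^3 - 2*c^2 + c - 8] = 27*c^2 - 4*c + 1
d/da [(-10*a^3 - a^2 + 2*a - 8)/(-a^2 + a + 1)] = (10*a^4 - 20*a^3 - 29*a^2 - 18*a + 10)/(a^4 - 2*a^3 - a^2 + 2*a + 1)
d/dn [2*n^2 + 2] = 4*n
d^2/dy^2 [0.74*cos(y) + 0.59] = -0.74*cos(y)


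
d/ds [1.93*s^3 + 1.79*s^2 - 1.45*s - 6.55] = 5.79*s^2 + 3.58*s - 1.45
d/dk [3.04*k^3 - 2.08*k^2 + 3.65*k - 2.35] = 9.12*k^2 - 4.16*k + 3.65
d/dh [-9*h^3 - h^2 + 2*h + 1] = -27*h^2 - 2*h + 2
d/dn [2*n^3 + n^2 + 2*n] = 6*n^2 + 2*n + 2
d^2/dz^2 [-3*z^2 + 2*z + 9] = -6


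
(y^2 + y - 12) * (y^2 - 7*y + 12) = y^4 - 6*y^3 - 7*y^2 + 96*y - 144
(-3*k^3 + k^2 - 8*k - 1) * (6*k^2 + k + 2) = -18*k^5 + 3*k^4 - 53*k^3 - 12*k^2 - 17*k - 2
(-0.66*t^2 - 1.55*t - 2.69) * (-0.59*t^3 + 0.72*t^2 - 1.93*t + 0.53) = 0.3894*t^5 + 0.4393*t^4 + 1.7449*t^3 + 0.7049*t^2 + 4.3702*t - 1.4257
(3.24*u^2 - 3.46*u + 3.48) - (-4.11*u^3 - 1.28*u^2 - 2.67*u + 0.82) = 4.11*u^3 + 4.52*u^2 - 0.79*u + 2.66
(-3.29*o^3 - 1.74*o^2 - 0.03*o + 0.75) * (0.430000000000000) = -1.4147*o^3 - 0.7482*o^2 - 0.0129*o + 0.3225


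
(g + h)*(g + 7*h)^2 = g^3 + 15*g^2*h + 63*g*h^2 + 49*h^3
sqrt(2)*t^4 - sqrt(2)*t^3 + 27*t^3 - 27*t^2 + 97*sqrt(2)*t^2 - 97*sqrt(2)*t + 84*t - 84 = (t - 1)*(t + 6*sqrt(2))*(t + 7*sqrt(2))*(sqrt(2)*t + 1)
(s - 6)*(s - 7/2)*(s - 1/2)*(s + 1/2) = s^4 - 19*s^3/2 + 83*s^2/4 + 19*s/8 - 21/4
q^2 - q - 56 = (q - 8)*(q + 7)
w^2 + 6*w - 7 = (w - 1)*(w + 7)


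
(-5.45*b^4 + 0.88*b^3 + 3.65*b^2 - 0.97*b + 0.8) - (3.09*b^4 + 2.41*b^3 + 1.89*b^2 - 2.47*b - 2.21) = -8.54*b^4 - 1.53*b^3 + 1.76*b^2 + 1.5*b + 3.01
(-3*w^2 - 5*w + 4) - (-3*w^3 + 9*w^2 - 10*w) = 3*w^3 - 12*w^2 + 5*w + 4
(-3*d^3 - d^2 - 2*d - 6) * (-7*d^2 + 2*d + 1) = 21*d^5 + d^4 + 9*d^3 + 37*d^2 - 14*d - 6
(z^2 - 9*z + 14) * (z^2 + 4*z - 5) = z^4 - 5*z^3 - 27*z^2 + 101*z - 70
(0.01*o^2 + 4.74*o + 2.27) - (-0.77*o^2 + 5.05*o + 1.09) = 0.78*o^2 - 0.31*o + 1.18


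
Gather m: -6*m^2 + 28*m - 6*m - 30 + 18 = -6*m^2 + 22*m - 12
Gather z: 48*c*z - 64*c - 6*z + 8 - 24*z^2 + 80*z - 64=-64*c - 24*z^2 + z*(48*c + 74) - 56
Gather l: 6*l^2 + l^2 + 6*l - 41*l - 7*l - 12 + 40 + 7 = 7*l^2 - 42*l + 35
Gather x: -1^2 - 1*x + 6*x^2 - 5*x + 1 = 6*x^2 - 6*x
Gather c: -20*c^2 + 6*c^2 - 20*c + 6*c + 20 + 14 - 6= -14*c^2 - 14*c + 28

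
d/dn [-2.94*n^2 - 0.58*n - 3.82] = -5.88*n - 0.58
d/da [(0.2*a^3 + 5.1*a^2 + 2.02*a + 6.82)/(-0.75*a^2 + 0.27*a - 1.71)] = (-0.15*a^4 + 0.108*a^3 + 1.866*a^2 - 7.212*a - 5.2956)/(0.5625*a^4 - 0.405*a^3 + 2.6379*a^2 - 0.9234*a + 2.9241)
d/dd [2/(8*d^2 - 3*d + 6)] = 2*(3 - 16*d)/(8*d^2 - 3*d + 6)^2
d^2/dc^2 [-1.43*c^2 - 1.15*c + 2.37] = -2.86000000000000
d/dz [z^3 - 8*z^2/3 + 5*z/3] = 3*z^2 - 16*z/3 + 5/3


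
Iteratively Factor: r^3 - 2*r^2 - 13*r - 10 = (r + 1)*(r^2 - 3*r - 10) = (r + 1)*(r + 2)*(r - 5)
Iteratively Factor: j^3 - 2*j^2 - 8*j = (j - 4)*(j^2 + 2*j) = j*(j - 4)*(j + 2)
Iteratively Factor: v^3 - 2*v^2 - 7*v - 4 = (v + 1)*(v^2 - 3*v - 4) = (v - 4)*(v + 1)*(v + 1)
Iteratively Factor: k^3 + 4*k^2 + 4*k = (k)*(k^2 + 4*k + 4) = k*(k + 2)*(k + 2)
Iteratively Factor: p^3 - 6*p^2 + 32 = (p + 2)*(p^2 - 8*p + 16) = (p - 4)*(p + 2)*(p - 4)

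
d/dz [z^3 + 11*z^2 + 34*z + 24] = 3*z^2 + 22*z + 34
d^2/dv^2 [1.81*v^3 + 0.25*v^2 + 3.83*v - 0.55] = 10.86*v + 0.5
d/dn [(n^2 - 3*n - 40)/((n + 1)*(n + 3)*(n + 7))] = (-n^4 + 6*n^3 + 184*n^2 + 922*n + 1177)/(n^6 + 22*n^5 + 183*n^4 + 724*n^3 + 1423*n^2 + 1302*n + 441)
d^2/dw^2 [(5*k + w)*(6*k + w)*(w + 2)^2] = 60*k^2 + 66*k*w + 88*k + 12*w^2 + 24*w + 8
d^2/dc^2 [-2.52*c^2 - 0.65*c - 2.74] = -5.04000000000000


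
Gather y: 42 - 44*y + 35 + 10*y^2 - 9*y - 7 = 10*y^2 - 53*y + 70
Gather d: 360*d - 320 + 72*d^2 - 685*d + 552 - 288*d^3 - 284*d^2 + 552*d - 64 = -288*d^3 - 212*d^2 + 227*d + 168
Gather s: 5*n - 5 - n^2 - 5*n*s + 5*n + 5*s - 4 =-n^2 + 10*n + s*(5 - 5*n) - 9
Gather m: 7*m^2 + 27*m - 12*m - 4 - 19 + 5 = 7*m^2 + 15*m - 18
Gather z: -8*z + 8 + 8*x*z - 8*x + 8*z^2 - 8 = -8*x + 8*z^2 + z*(8*x - 8)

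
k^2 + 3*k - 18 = (k - 3)*(k + 6)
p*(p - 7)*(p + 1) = p^3 - 6*p^2 - 7*p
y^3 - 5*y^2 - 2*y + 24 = (y - 4)*(y - 3)*(y + 2)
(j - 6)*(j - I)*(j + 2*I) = j^3 - 6*j^2 + I*j^2 + 2*j - 6*I*j - 12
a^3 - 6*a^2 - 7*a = a*(a - 7)*(a + 1)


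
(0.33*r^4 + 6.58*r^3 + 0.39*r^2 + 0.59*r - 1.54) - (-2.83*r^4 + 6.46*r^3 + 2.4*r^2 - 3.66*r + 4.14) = 3.16*r^4 + 0.12*r^3 - 2.01*r^2 + 4.25*r - 5.68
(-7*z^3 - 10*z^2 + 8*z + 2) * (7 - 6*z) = 42*z^4 + 11*z^3 - 118*z^2 + 44*z + 14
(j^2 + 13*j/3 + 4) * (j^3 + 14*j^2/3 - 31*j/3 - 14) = j^5 + 9*j^4 + 125*j^3/9 - 361*j^2/9 - 102*j - 56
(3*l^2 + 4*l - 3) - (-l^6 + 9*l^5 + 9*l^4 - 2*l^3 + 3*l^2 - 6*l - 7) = l^6 - 9*l^5 - 9*l^4 + 2*l^3 + 10*l + 4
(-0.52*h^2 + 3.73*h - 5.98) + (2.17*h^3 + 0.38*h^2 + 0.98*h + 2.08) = 2.17*h^3 - 0.14*h^2 + 4.71*h - 3.9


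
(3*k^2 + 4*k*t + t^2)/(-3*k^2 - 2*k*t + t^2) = (3*k + t)/(-3*k + t)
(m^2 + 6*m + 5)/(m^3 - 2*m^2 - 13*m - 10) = (m + 5)/(m^2 - 3*m - 10)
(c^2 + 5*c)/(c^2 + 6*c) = (c + 5)/(c + 6)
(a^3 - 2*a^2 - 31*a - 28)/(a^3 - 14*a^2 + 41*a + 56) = (a + 4)/(a - 8)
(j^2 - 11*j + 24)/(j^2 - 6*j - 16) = (j - 3)/(j + 2)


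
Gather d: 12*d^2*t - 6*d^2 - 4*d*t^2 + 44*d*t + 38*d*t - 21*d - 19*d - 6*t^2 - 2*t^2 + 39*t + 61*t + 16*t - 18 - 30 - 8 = d^2*(12*t - 6) + d*(-4*t^2 + 82*t - 40) - 8*t^2 + 116*t - 56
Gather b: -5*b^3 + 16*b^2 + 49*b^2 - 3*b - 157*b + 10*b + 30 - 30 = -5*b^3 + 65*b^2 - 150*b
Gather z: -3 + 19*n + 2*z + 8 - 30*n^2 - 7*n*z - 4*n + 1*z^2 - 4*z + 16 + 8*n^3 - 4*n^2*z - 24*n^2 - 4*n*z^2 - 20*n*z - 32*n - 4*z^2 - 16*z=8*n^3 - 54*n^2 - 17*n + z^2*(-4*n - 3) + z*(-4*n^2 - 27*n - 18) + 21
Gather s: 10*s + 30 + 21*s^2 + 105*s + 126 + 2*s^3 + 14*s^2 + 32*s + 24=2*s^3 + 35*s^2 + 147*s + 180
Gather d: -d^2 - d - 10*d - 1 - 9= -d^2 - 11*d - 10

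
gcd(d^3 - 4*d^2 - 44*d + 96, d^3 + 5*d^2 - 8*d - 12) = d^2 + 4*d - 12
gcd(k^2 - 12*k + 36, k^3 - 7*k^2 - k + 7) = 1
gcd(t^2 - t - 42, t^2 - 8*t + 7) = t - 7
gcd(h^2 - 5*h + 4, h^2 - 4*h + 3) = h - 1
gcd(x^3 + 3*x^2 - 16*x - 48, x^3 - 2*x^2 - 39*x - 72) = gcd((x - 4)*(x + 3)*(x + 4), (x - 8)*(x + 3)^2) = x + 3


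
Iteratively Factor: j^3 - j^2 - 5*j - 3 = (j + 1)*(j^2 - 2*j - 3) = (j + 1)^2*(j - 3)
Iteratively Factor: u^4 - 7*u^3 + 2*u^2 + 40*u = (u - 4)*(u^3 - 3*u^2 - 10*u) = (u - 5)*(u - 4)*(u^2 + 2*u) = u*(u - 5)*(u - 4)*(u + 2)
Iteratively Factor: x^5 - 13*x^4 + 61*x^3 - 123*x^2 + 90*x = (x - 2)*(x^4 - 11*x^3 + 39*x^2 - 45*x) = x*(x - 2)*(x^3 - 11*x^2 + 39*x - 45) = x*(x - 5)*(x - 2)*(x^2 - 6*x + 9) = x*(x - 5)*(x - 3)*(x - 2)*(x - 3)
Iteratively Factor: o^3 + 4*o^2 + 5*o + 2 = (o + 1)*(o^2 + 3*o + 2) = (o + 1)^2*(o + 2)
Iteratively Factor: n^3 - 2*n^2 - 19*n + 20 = (n - 5)*(n^2 + 3*n - 4) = (n - 5)*(n + 4)*(n - 1)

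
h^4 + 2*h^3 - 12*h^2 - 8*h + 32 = (h - 2)^2*(h + 2)*(h + 4)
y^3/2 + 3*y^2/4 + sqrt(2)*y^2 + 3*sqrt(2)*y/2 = y*(y/2 + sqrt(2))*(y + 3/2)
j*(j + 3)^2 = j^3 + 6*j^2 + 9*j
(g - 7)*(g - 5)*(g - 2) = g^3 - 14*g^2 + 59*g - 70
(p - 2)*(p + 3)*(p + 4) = p^3 + 5*p^2 - 2*p - 24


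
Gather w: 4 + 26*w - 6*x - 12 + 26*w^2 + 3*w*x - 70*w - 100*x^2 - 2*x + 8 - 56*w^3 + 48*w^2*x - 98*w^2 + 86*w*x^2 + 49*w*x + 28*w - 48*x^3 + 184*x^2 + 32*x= -56*w^3 + w^2*(48*x - 72) + w*(86*x^2 + 52*x - 16) - 48*x^3 + 84*x^2 + 24*x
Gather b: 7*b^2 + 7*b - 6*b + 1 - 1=7*b^2 + b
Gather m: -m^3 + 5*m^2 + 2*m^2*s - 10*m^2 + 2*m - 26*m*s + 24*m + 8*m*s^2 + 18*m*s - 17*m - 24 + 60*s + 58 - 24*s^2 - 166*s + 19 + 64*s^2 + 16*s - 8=-m^3 + m^2*(2*s - 5) + m*(8*s^2 - 8*s + 9) + 40*s^2 - 90*s + 45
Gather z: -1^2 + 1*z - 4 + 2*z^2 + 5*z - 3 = 2*z^2 + 6*z - 8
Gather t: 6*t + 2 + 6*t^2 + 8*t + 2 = 6*t^2 + 14*t + 4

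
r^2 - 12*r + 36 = (r - 6)^2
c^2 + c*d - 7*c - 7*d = (c - 7)*(c + d)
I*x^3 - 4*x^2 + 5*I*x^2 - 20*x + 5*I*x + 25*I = (x + 5)*(x + 5*I)*(I*x + 1)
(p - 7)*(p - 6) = p^2 - 13*p + 42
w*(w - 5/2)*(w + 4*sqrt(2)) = w^3 - 5*w^2/2 + 4*sqrt(2)*w^2 - 10*sqrt(2)*w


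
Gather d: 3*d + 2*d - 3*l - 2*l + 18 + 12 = 5*d - 5*l + 30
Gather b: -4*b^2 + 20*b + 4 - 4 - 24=-4*b^2 + 20*b - 24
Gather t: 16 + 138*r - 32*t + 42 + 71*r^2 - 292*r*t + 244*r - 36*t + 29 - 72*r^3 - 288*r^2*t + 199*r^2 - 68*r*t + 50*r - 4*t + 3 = -72*r^3 + 270*r^2 + 432*r + t*(-288*r^2 - 360*r - 72) + 90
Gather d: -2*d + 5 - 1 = 4 - 2*d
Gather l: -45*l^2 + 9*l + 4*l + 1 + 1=-45*l^2 + 13*l + 2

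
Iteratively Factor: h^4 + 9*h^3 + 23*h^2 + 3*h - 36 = (h + 4)*(h^3 + 5*h^2 + 3*h - 9) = (h + 3)*(h + 4)*(h^2 + 2*h - 3) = (h - 1)*(h + 3)*(h + 4)*(h + 3)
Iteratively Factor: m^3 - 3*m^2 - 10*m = (m - 5)*(m^2 + 2*m) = (m - 5)*(m + 2)*(m)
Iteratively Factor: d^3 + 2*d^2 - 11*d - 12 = (d - 3)*(d^2 + 5*d + 4) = (d - 3)*(d + 4)*(d + 1)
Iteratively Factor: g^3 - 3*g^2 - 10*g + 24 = (g + 3)*(g^2 - 6*g + 8) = (g - 4)*(g + 3)*(g - 2)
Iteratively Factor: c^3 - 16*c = (c + 4)*(c^2 - 4*c) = (c - 4)*(c + 4)*(c)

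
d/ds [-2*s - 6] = -2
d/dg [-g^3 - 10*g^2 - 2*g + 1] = -3*g^2 - 20*g - 2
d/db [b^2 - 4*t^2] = 2*b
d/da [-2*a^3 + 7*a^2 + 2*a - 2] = -6*a^2 + 14*a + 2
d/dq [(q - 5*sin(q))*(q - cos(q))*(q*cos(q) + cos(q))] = (q + 1)*(q - 5*sin(q))*(sin(q) + 1)*cos(q) - (q + 1)*(q - cos(q))*(5*cos(q) - 1)*cos(q) - (q - 5*sin(q))*(q - cos(q))*(q*sin(q) - sqrt(2)*cos(q + pi/4))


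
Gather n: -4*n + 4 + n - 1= 3 - 3*n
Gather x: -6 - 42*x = -42*x - 6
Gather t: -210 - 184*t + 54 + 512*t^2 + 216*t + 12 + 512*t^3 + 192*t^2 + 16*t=512*t^3 + 704*t^2 + 48*t - 144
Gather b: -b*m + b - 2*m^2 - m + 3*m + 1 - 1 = b*(1 - m) - 2*m^2 + 2*m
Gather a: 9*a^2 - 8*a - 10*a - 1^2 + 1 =9*a^2 - 18*a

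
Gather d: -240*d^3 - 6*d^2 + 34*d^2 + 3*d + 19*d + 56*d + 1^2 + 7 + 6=-240*d^3 + 28*d^2 + 78*d + 14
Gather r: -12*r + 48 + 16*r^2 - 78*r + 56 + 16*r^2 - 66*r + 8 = 32*r^2 - 156*r + 112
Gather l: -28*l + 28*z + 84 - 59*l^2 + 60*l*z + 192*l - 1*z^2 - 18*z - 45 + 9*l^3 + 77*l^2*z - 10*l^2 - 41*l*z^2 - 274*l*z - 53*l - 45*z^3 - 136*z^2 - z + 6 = 9*l^3 + l^2*(77*z - 69) + l*(-41*z^2 - 214*z + 111) - 45*z^3 - 137*z^2 + 9*z + 45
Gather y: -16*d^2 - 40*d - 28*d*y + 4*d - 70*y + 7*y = -16*d^2 - 36*d + y*(-28*d - 63)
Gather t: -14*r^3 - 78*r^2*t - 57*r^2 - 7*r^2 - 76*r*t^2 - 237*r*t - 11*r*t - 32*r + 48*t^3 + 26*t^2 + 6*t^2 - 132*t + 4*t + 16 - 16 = -14*r^3 - 64*r^2 - 32*r + 48*t^3 + t^2*(32 - 76*r) + t*(-78*r^2 - 248*r - 128)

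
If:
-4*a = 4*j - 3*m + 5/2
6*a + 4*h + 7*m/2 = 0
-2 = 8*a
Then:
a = -1/4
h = 3/8 - 7*m/8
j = 3*m/4 - 3/8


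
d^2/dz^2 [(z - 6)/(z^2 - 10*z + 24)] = 2/(z^3 - 12*z^2 + 48*z - 64)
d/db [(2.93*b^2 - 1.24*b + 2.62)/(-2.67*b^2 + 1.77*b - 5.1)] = (1.8753*b^2 - 15.8952*b + 1.6866)/(7.1289*b^4 - 9.4518*b^3 + 30.3669*b^2 - 18.054*b + 26.01)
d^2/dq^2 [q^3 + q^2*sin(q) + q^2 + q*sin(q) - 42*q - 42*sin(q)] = -q^2*sin(q) - q*sin(q) + 4*q*cos(q) + 6*q + 44*sin(q) + 2*cos(q) + 2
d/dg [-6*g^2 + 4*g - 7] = 4 - 12*g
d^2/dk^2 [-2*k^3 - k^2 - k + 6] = -12*k - 2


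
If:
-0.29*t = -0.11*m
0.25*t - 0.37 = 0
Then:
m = 3.90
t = 1.48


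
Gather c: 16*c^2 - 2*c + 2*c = 16*c^2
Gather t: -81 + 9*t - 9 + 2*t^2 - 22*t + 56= 2*t^2 - 13*t - 34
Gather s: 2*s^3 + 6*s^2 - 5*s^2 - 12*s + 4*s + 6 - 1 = 2*s^3 + s^2 - 8*s + 5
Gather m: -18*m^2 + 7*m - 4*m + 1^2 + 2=-18*m^2 + 3*m + 3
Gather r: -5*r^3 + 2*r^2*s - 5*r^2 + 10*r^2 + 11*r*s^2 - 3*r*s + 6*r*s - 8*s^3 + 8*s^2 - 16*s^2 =-5*r^3 + r^2*(2*s + 5) + r*(11*s^2 + 3*s) - 8*s^3 - 8*s^2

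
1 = 1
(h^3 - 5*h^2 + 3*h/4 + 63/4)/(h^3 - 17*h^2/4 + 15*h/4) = (4*h^2 - 8*h - 21)/(h*(4*h - 5))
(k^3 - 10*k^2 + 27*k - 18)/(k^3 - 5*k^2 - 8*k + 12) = (k - 3)/(k + 2)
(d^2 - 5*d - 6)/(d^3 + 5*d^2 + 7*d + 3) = (d - 6)/(d^2 + 4*d + 3)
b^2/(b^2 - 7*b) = b/(b - 7)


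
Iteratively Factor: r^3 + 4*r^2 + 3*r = (r)*(r^2 + 4*r + 3) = r*(r + 3)*(r + 1)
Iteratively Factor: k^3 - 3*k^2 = (k)*(k^2 - 3*k) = k^2*(k - 3)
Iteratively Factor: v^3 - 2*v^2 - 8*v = (v)*(v^2 - 2*v - 8) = v*(v - 4)*(v + 2)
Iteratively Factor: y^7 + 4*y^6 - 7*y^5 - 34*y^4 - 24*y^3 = (y + 2)*(y^6 + 2*y^5 - 11*y^4 - 12*y^3) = y*(y + 2)*(y^5 + 2*y^4 - 11*y^3 - 12*y^2) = y*(y + 1)*(y + 2)*(y^4 + y^3 - 12*y^2) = y^2*(y + 1)*(y + 2)*(y^3 + y^2 - 12*y) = y^2*(y + 1)*(y + 2)*(y + 4)*(y^2 - 3*y) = y^2*(y - 3)*(y + 1)*(y + 2)*(y + 4)*(y)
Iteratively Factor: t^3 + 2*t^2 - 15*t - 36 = (t + 3)*(t^2 - t - 12) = (t - 4)*(t + 3)*(t + 3)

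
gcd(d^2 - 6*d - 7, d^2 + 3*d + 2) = d + 1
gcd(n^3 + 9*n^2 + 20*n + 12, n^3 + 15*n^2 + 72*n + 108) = n + 6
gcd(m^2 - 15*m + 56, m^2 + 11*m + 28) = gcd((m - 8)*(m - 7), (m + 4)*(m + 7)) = 1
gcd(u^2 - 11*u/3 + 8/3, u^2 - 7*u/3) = 1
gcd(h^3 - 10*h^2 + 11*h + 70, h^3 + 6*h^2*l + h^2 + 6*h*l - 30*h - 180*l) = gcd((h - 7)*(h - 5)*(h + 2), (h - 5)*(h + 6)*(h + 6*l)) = h - 5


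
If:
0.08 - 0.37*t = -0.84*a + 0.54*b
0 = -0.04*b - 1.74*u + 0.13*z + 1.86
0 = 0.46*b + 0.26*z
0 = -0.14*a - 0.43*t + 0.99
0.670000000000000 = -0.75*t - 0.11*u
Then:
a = 9.25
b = 15.02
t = -0.71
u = -1.26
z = -26.57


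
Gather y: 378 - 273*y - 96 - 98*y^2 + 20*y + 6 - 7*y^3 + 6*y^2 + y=-7*y^3 - 92*y^2 - 252*y + 288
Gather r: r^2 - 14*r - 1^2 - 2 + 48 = r^2 - 14*r + 45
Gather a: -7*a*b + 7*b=-7*a*b + 7*b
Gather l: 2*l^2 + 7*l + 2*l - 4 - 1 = 2*l^2 + 9*l - 5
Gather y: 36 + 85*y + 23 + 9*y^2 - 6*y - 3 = 9*y^2 + 79*y + 56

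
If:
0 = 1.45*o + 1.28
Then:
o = -0.88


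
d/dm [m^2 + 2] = 2*m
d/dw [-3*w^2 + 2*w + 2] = 2 - 6*w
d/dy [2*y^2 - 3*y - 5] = 4*y - 3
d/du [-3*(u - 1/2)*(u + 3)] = -6*u - 15/2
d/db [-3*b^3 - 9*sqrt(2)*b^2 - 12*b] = -9*b^2 - 18*sqrt(2)*b - 12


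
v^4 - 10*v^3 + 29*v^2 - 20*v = v*(v - 5)*(v - 4)*(v - 1)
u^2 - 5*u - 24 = (u - 8)*(u + 3)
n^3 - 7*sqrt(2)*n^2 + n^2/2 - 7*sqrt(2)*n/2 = n*(n + 1/2)*(n - 7*sqrt(2))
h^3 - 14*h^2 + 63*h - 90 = (h - 6)*(h - 5)*(h - 3)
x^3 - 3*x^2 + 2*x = x*(x - 2)*(x - 1)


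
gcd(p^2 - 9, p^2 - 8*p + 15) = p - 3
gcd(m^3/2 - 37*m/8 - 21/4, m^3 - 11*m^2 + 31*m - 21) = 1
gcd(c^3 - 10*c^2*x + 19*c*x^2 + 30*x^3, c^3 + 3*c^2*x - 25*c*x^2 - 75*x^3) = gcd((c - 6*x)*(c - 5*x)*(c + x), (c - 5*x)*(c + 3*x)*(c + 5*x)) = -c + 5*x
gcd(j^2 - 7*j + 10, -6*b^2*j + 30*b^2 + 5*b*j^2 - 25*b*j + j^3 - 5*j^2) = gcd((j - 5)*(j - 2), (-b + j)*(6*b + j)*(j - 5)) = j - 5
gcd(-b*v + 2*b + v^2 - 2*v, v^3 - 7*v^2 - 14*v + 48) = v - 2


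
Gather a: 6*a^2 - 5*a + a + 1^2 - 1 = 6*a^2 - 4*a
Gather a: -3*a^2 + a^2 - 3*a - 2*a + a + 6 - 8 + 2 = -2*a^2 - 4*a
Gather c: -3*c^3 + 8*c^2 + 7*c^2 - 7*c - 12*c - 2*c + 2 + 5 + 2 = -3*c^3 + 15*c^2 - 21*c + 9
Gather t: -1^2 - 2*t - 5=-2*t - 6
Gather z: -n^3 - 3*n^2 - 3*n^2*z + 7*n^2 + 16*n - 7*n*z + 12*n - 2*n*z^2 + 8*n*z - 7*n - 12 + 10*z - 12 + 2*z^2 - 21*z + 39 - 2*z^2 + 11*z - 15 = -n^3 + 4*n^2 - 2*n*z^2 + 21*n + z*(-3*n^2 + n)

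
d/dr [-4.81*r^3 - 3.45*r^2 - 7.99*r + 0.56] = -14.43*r^2 - 6.9*r - 7.99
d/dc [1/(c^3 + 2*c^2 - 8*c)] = (-3*c^2 - 4*c + 8)/(c^2*(c^2 + 2*c - 8)^2)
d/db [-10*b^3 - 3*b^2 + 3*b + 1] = -30*b^2 - 6*b + 3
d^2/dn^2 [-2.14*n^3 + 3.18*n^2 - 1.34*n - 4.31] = 6.36 - 12.84*n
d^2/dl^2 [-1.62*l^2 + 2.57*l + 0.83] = -3.24000000000000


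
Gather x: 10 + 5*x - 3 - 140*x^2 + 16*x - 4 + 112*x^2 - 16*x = -28*x^2 + 5*x + 3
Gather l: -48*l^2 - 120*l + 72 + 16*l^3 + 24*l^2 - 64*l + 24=16*l^3 - 24*l^2 - 184*l + 96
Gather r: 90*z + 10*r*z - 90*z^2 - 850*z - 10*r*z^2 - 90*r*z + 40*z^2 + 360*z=r*(-10*z^2 - 80*z) - 50*z^2 - 400*z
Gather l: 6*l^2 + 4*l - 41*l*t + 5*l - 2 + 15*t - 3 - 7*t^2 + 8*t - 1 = 6*l^2 + l*(9 - 41*t) - 7*t^2 + 23*t - 6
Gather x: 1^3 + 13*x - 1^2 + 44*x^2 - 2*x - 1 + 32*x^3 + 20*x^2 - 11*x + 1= 32*x^3 + 64*x^2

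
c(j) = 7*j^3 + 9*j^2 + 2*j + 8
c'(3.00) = 245.00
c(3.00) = 284.00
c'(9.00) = 1865.00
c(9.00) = 5858.00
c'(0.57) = 19.08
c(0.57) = 13.36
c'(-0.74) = 0.18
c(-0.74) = 8.61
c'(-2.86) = 122.29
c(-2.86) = -87.86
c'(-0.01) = 1.82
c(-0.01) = 7.98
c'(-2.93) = 129.54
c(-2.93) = -96.67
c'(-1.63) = 28.45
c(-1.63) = -1.66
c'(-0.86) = 2.05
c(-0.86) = 8.48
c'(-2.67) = 103.65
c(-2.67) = -66.42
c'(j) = 21*j^2 + 18*j + 2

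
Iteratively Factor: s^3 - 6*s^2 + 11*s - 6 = (s - 2)*(s^2 - 4*s + 3) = (s - 2)*(s - 1)*(s - 3)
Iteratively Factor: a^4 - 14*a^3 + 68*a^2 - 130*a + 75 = (a - 5)*(a^3 - 9*a^2 + 23*a - 15) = (a - 5)*(a - 1)*(a^2 - 8*a + 15) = (a - 5)^2*(a - 1)*(a - 3)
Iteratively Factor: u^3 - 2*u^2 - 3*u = (u)*(u^2 - 2*u - 3) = u*(u + 1)*(u - 3)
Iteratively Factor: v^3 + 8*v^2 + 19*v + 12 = (v + 1)*(v^2 + 7*v + 12) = (v + 1)*(v + 3)*(v + 4)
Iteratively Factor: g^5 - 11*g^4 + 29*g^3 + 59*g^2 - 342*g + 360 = (g - 5)*(g^4 - 6*g^3 - g^2 + 54*g - 72) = (g - 5)*(g - 3)*(g^3 - 3*g^2 - 10*g + 24) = (g - 5)*(g - 3)*(g + 3)*(g^2 - 6*g + 8) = (g - 5)*(g - 3)*(g - 2)*(g + 3)*(g - 4)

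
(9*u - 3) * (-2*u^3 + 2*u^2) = -18*u^4 + 24*u^3 - 6*u^2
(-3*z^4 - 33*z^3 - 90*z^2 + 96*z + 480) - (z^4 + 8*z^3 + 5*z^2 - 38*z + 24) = -4*z^4 - 41*z^3 - 95*z^2 + 134*z + 456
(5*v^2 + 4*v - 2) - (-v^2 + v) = 6*v^2 + 3*v - 2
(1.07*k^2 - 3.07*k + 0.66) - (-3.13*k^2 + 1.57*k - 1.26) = 4.2*k^2 - 4.64*k + 1.92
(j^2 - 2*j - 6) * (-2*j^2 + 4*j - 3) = -2*j^4 + 8*j^3 + j^2 - 18*j + 18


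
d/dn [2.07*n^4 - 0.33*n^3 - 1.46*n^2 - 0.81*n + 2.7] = 8.28*n^3 - 0.99*n^2 - 2.92*n - 0.81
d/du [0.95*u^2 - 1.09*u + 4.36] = 1.9*u - 1.09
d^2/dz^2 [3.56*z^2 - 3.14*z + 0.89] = 7.12000000000000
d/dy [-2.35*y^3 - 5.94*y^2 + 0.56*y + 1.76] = -7.05*y^2 - 11.88*y + 0.56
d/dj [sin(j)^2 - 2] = sin(2*j)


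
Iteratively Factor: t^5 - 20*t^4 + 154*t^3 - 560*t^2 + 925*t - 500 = (t - 5)*(t^4 - 15*t^3 + 79*t^2 - 165*t + 100) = (t - 5)^2*(t^3 - 10*t^2 + 29*t - 20) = (t - 5)^3*(t^2 - 5*t + 4) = (t - 5)^3*(t - 4)*(t - 1)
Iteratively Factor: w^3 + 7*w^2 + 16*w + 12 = (w + 3)*(w^2 + 4*w + 4) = (w + 2)*(w + 3)*(w + 2)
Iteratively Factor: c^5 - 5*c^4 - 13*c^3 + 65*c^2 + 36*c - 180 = (c + 2)*(c^4 - 7*c^3 + c^2 + 63*c - 90) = (c - 3)*(c + 2)*(c^3 - 4*c^2 - 11*c + 30) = (c - 3)*(c - 2)*(c + 2)*(c^2 - 2*c - 15) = (c - 5)*(c - 3)*(c - 2)*(c + 2)*(c + 3)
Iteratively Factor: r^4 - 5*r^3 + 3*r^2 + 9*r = (r + 1)*(r^3 - 6*r^2 + 9*r) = (r - 3)*(r + 1)*(r^2 - 3*r) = (r - 3)^2*(r + 1)*(r)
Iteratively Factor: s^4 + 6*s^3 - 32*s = (s + 4)*(s^3 + 2*s^2 - 8*s) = (s - 2)*(s + 4)*(s^2 + 4*s) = (s - 2)*(s + 4)^2*(s)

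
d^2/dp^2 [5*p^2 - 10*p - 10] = 10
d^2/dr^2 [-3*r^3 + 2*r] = -18*r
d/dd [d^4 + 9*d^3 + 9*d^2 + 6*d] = 4*d^3 + 27*d^2 + 18*d + 6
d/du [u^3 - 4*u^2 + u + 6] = 3*u^2 - 8*u + 1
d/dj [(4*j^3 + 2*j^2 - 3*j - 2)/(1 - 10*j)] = (-80*j^3 - 8*j^2 + 4*j - 23)/(100*j^2 - 20*j + 1)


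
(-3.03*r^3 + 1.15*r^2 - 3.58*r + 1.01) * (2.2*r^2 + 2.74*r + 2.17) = -6.666*r^5 - 5.7722*r^4 - 11.3001*r^3 - 5.0917*r^2 - 5.0012*r + 2.1917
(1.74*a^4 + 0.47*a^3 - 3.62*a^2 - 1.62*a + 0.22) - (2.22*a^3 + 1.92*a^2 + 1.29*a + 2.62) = 1.74*a^4 - 1.75*a^3 - 5.54*a^2 - 2.91*a - 2.4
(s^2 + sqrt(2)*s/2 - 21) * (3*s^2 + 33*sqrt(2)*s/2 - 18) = 3*s^4 + 18*sqrt(2)*s^3 - 129*s^2/2 - 711*sqrt(2)*s/2 + 378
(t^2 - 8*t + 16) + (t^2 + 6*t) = 2*t^2 - 2*t + 16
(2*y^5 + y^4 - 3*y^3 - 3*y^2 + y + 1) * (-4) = -8*y^5 - 4*y^4 + 12*y^3 + 12*y^2 - 4*y - 4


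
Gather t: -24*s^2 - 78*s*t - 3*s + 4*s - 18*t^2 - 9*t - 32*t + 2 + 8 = -24*s^2 + s - 18*t^2 + t*(-78*s - 41) + 10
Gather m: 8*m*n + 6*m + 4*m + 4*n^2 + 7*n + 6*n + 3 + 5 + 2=m*(8*n + 10) + 4*n^2 + 13*n + 10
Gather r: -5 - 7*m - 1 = -7*m - 6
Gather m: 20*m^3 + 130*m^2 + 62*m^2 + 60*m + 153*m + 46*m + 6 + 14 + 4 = 20*m^3 + 192*m^2 + 259*m + 24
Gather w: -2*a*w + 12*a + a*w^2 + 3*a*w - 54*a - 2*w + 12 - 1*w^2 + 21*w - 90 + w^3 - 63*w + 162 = -42*a + w^3 + w^2*(a - 1) + w*(a - 44) + 84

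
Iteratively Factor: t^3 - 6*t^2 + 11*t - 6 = (t - 2)*(t^2 - 4*t + 3) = (t - 2)*(t - 1)*(t - 3)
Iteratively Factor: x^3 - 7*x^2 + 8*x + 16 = (x + 1)*(x^2 - 8*x + 16) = (x - 4)*(x + 1)*(x - 4)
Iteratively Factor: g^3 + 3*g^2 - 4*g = (g - 1)*(g^2 + 4*g) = (g - 1)*(g + 4)*(g)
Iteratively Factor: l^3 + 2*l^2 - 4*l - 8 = (l + 2)*(l^2 - 4) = (l + 2)^2*(l - 2)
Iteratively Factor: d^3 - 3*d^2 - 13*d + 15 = (d - 1)*(d^2 - 2*d - 15) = (d - 1)*(d + 3)*(d - 5)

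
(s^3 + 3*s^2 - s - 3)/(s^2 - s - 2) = (s^2 + 2*s - 3)/(s - 2)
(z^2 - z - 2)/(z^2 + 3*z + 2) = (z - 2)/(z + 2)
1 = 1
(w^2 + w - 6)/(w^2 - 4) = (w + 3)/(w + 2)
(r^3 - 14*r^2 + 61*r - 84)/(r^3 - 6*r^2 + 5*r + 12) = (r - 7)/(r + 1)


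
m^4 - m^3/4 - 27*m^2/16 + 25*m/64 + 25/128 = (m - 5/4)*(m - 1/2)*(m + 1/4)*(m + 5/4)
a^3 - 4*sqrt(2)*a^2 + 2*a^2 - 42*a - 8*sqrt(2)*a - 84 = (a + 2)*(a - 7*sqrt(2))*(a + 3*sqrt(2))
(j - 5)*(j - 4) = j^2 - 9*j + 20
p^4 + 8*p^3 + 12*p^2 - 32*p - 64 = (p - 2)*(p + 2)*(p + 4)^2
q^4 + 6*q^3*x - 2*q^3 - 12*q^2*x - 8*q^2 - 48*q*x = q*(q - 4)*(q + 2)*(q + 6*x)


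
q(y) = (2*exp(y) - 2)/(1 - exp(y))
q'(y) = 2*exp(y)/(1 - exp(y)) + (2*exp(y) - 2)*exp(y)/(1 - exp(y))^2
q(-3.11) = -2.00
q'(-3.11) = 0.00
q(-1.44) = -2.00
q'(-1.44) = 0.00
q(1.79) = -2.00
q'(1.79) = 0.00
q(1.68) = -2.00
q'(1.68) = 0.00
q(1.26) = -2.00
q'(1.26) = 0.00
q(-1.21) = -2.00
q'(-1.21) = 0.00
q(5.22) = -2.00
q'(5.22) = 0.00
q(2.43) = -2.00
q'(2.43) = 0.00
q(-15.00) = -2.00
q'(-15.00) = 0.00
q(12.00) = -2.00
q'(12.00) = 0.00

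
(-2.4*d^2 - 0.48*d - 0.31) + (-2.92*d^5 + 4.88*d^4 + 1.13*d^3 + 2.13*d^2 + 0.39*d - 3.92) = -2.92*d^5 + 4.88*d^4 + 1.13*d^3 - 0.27*d^2 - 0.09*d - 4.23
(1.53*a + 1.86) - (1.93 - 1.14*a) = 2.67*a - 0.0699999999999998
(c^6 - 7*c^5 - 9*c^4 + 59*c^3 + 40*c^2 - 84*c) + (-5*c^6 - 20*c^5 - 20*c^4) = -4*c^6 - 27*c^5 - 29*c^4 + 59*c^3 + 40*c^2 - 84*c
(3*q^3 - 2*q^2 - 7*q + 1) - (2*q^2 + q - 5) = 3*q^3 - 4*q^2 - 8*q + 6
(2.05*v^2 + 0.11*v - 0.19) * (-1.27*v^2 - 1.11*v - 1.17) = -2.6035*v^4 - 2.4152*v^3 - 2.2793*v^2 + 0.0822000000000001*v + 0.2223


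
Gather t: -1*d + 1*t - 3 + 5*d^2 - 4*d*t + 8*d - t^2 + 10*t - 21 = 5*d^2 + 7*d - t^2 + t*(11 - 4*d) - 24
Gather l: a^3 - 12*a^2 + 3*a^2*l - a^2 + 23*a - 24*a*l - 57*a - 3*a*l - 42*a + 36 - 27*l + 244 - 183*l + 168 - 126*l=a^3 - 13*a^2 - 76*a + l*(3*a^2 - 27*a - 336) + 448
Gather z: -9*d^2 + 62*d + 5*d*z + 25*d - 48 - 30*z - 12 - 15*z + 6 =-9*d^2 + 87*d + z*(5*d - 45) - 54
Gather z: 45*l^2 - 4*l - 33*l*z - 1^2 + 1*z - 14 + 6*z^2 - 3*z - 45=45*l^2 - 4*l + 6*z^2 + z*(-33*l - 2) - 60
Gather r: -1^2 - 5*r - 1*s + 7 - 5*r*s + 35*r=r*(30 - 5*s) - s + 6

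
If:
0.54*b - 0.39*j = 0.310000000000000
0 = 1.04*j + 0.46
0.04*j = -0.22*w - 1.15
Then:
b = 0.25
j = -0.44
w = -5.15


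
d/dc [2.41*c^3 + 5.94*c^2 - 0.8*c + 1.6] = 7.23*c^2 + 11.88*c - 0.8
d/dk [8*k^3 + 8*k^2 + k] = 24*k^2 + 16*k + 1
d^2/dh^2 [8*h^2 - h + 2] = 16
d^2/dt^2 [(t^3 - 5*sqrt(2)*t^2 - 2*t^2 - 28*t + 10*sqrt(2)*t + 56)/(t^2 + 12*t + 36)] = 4*(35*sqrt(2)*t + 52*t - 150*sqrt(2) + 216)/(t^4 + 24*t^3 + 216*t^2 + 864*t + 1296)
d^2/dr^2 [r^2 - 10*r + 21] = 2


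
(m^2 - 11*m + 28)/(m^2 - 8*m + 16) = (m - 7)/(m - 4)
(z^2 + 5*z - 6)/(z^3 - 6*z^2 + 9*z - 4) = (z + 6)/(z^2 - 5*z + 4)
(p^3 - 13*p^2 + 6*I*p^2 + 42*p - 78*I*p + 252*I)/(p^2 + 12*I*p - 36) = (p^2 - 13*p + 42)/(p + 6*I)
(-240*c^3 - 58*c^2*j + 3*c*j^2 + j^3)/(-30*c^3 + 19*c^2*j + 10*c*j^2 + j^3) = (8*c - j)/(c - j)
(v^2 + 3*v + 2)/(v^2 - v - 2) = (v + 2)/(v - 2)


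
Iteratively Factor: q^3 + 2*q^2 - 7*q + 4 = (q + 4)*(q^2 - 2*q + 1) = (q - 1)*(q + 4)*(q - 1)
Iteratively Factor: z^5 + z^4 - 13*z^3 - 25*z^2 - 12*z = (z)*(z^4 + z^3 - 13*z^2 - 25*z - 12) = z*(z - 4)*(z^3 + 5*z^2 + 7*z + 3) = z*(z - 4)*(z + 3)*(z^2 + 2*z + 1) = z*(z - 4)*(z + 1)*(z + 3)*(z + 1)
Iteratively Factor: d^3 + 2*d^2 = (d)*(d^2 + 2*d) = d*(d + 2)*(d)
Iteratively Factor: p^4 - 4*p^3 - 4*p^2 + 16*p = (p - 4)*(p^3 - 4*p) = (p - 4)*(p - 2)*(p^2 + 2*p) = p*(p - 4)*(p - 2)*(p + 2)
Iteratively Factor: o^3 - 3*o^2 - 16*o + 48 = (o + 4)*(o^2 - 7*o + 12) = (o - 3)*(o + 4)*(o - 4)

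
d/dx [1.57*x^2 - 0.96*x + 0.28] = 3.14*x - 0.96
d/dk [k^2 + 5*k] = 2*k + 5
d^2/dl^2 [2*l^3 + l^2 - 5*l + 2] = 12*l + 2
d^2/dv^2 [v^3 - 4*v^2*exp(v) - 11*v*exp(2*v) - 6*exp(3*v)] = -4*v^2*exp(v) - 44*v*exp(2*v) - 16*v*exp(v) + 6*v - 54*exp(3*v) - 44*exp(2*v) - 8*exp(v)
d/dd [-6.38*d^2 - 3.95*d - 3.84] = -12.76*d - 3.95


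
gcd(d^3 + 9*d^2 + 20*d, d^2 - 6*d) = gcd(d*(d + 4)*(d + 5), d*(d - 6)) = d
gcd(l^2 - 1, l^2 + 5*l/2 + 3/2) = l + 1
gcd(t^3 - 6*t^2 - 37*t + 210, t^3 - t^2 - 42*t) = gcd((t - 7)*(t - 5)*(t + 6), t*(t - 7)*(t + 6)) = t^2 - t - 42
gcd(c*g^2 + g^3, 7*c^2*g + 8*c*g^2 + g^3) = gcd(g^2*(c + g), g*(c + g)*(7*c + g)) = c*g + g^2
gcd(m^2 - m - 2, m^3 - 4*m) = m - 2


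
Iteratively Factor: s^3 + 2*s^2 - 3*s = (s)*(s^2 + 2*s - 3) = s*(s + 3)*(s - 1)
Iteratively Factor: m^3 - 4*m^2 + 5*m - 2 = (m - 1)*(m^2 - 3*m + 2) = (m - 2)*(m - 1)*(m - 1)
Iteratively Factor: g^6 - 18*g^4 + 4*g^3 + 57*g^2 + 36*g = (g)*(g^5 - 18*g^3 + 4*g^2 + 57*g + 36) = g*(g + 4)*(g^4 - 4*g^3 - 2*g^2 + 12*g + 9) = g*(g - 3)*(g + 4)*(g^3 - g^2 - 5*g - 3) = g*(g - 3)^2*(g + 4)*(g^2 + 2*g + 1) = g*(g - 3)^2*(g + 1)*(g + 4)*(g + 1)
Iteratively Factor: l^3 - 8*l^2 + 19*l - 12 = (l - 1)*(l^2 - 7*l + 12) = (l - 3)*(l - 1)*(l - 4)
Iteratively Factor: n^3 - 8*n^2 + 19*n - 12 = (n - 4)*(n^2 - 4*n + 3) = (n - 4)*(n - 1)*(n - 3)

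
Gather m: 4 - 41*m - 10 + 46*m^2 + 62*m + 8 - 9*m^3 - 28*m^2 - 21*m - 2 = -9*m^3 + 18*m^2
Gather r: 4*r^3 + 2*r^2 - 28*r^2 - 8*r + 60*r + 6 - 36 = 4*r^3 - 26*r^2 + 52*r - 30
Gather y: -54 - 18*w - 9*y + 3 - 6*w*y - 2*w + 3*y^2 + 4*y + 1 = -20*w + 3*y^2 + y*(-6*w - 5) - 50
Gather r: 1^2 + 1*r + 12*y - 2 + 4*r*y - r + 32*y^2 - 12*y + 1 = 4*r*y + 32*y^2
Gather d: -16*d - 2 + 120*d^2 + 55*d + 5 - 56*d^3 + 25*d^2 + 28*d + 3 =-56*d^3 + 145*d^2 + 67*d + 6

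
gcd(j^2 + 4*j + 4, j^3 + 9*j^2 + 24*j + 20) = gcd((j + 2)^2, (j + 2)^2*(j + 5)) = j^2 + 4*j + 4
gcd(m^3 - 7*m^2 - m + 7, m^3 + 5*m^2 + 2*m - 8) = m - 1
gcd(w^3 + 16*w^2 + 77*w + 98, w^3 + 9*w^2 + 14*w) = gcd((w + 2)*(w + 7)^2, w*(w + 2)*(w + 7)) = w^2 + 9*w + 14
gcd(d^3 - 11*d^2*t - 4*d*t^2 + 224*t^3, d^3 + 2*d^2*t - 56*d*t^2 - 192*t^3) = -d^2 + 4*d*t + 32*t^2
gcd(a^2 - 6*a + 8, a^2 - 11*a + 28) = a - 4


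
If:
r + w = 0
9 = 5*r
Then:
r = 9/5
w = -9/5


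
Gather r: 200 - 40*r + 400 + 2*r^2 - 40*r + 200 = 2*r^2 - 80*r + 800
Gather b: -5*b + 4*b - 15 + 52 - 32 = 5 - b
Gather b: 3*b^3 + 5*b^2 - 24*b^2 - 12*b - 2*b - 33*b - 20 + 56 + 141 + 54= 3*b^3 - 19*b^2 - 47*b + 231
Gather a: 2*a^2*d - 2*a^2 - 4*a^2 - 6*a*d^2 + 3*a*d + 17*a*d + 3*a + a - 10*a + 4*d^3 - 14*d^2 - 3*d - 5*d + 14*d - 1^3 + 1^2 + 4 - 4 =a^2*(2*d - 6) + a*(-6*d^2 + 20*d - 6) + 4*d^3 - 14*d^2 + 6*d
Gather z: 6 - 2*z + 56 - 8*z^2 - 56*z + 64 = -8*z^2 - 58*z + 126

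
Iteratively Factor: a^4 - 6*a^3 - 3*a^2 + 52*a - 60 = (a - 2)*(a^3 - 4*a^2 - 11*a + 30) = (a - 2)*(a + 3)*(a^2 - 7*a + 10) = (a - 5)*(a - 2)*(a + 3)*(a - 2)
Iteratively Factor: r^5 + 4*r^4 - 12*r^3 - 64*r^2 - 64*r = (r - 4)*(r^4 + 8*r^3 + 20*r^2 + 16*r) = (r - 4)*(r + 2)*(r^3 + 6*r^2 + 8*r) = r*(r - 4)*(r + 2)*(r^2 + 6*r + 8) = r*(r - 4)*(r + 2)*(r + 4)*(r + 2)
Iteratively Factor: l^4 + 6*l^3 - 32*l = (l + 4)*(l^3 + 2*l^2 - 8*l) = l*(l + 4)*(l^2 + 2*l - 8) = l*(l + 4)^2*(l - 2)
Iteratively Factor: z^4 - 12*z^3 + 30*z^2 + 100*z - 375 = (z - 5)*(z^3 - 7*z^2 - 5*z + 75) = (z - 5)^2*(z^2 - 2*z - 15) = (z - 5)^2*(z + 3)*(z - 5)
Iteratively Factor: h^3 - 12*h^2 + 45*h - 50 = (h - 5)*(h^2 - 7*h + 10) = (h - 5)*(h - 2)*(h - 5)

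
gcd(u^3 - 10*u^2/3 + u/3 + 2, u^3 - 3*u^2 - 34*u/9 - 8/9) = u + 2/3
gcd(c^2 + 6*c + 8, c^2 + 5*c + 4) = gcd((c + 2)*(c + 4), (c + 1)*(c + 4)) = c + 4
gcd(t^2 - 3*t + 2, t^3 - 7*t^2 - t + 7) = t - 1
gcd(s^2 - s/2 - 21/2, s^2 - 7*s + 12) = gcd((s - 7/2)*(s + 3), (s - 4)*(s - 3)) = 1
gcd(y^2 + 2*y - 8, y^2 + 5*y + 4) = y + 4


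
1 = 1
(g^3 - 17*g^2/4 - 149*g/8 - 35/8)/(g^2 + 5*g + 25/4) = (4*g^2 - 27*g - 7)/(2*(2*g + 5))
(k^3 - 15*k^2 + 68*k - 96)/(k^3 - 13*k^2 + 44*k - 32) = (k - 3)/(k - 1)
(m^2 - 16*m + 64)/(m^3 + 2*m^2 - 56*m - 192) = (m - 8)/(m^2 + 10*m + 24)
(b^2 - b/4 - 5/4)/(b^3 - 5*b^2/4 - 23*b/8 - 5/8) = 2*(4*b - 5)/(8*b^2 - 18*b - 5)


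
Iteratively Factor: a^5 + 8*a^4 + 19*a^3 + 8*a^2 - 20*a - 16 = (a + 2)*(a^4 + 6*a^3 + 7*a^2 - 6*a - 8) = (a + 2)*(a + 4)*(a^3 + 2*a^2 - a - 2) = (a + 2)^2*(a + 4)*(a^2 - 1) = (a - 1)*(a + 2)^2*(a + 4)*(a + 1)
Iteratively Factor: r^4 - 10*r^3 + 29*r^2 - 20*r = (r - 5)*(r^3 - 5*r^2 + 4*r) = (r - 5)*(r - 4)*(r^2 - r) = r*(r - 5)*(r - 4)*(r - 1)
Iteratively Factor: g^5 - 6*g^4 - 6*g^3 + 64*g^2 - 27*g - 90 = (g + 3)*(g^4 - 9*g^3 + 21*g^2 + g - 30) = (g - 5)*(g + 3)*(g^3 - 4*g^2 + g + 6) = (g - 5)*(g + 1)*(g + 3)*(g^2 - 5*g + 6) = (g - 5)*(g - 2)*(g + 1)*(g + 3)*(g - 3)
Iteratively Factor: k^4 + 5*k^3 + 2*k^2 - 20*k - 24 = (k + 3)*(k^3 + 2*k^2 - 4*k - 8) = (k + 2)*(k + 3)*(k^2 - 4) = (k - 2)*(k + 2)*(k + 3)*(k + 2)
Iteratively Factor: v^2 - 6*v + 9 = (v - 3)*(v - 3)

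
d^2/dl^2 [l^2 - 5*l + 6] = 2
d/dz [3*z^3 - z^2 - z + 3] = 9*z^2 - 2*z - 1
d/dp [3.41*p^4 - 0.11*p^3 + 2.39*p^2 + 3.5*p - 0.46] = 13.64*p^3 - 0.33*p^2 + 4.78*p + 3.5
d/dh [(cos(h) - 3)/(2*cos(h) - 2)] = -sin(h)/(cos(h) - 1)^2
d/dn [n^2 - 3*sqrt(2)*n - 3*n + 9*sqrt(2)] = 2*n - 3*sqrt(2) - 3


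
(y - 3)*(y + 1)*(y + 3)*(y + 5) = y^4 + 6*y^3 - 4*y^2 - 54*y - 45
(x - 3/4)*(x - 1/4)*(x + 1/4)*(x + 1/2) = x^4 - x^3/4 - 7*x^2/16 + x/64 + 3/128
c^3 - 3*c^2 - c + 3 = (c - 3)*(c - 1)*(c + 1)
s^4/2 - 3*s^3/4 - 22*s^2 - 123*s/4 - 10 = (s/2 + 1/2)*(s - 8)*(s + 1/2)*(s + 5)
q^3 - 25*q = q*(q - 5)*(q + 5)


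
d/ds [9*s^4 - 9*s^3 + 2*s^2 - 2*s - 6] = 36*s^3 - 27*s^2 + 4*s - 2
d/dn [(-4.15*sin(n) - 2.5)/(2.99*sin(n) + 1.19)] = 2.5365*cos(n)/(2.99*sin(n) + 1.19)^2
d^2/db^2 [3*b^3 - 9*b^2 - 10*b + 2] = 18*b - 18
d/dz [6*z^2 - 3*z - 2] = 12*z - 3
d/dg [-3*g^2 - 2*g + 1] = -6*g - 2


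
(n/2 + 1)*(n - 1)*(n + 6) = n^3/2 + 7*n^2/2 + 2*n - 6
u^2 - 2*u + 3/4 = (u - 3/2)*(u - 1/2)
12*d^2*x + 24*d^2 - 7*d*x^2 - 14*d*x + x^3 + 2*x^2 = (-4*d + x)*(-3*d + x)*(x + 2)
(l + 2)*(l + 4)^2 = l^3 + 10*l^2 + 32*l + 32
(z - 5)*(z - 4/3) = z^2 - 19*z/3 + 20/3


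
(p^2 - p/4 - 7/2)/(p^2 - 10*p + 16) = (p + 7/4)/(p - 8)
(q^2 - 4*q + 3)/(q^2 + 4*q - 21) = (q - 1)/(q + 7)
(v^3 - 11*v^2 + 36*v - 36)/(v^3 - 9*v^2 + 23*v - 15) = (v^2 - 8*v + 12)/(v^2 - 6*v + 5)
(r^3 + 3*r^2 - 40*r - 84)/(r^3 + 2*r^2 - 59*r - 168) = (r^2 - 4*r - 12)/(r^2 - 5*r - 24)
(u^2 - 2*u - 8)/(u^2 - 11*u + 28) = (u + 2)/(u - 7)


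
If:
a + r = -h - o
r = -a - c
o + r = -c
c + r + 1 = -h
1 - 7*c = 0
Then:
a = 4/7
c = 1/7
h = -3/7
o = 4/7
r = -5/7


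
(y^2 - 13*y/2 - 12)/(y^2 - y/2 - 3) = (y - 8)/(y - 2)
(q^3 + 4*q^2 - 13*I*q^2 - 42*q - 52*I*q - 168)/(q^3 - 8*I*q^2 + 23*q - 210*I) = (q + 4)/(q + 5*I)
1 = 1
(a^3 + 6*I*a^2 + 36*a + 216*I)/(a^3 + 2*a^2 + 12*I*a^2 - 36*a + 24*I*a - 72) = (a - 6*I)/(a + 2)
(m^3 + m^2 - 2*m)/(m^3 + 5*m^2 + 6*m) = (m - 1)/(m + 3)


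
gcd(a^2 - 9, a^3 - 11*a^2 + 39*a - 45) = a - 3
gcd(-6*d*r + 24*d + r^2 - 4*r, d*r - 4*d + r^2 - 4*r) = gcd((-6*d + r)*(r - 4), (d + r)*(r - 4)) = r - 4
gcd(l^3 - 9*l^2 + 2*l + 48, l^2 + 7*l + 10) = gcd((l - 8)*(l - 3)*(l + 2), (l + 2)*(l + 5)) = l + 2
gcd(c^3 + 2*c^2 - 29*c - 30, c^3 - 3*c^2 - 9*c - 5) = c^2 - 4*c - 5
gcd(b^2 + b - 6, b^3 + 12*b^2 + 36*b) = 1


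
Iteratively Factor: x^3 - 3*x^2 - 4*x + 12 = (x + 2)*(x^2 - 5*x + 6) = (x - 3)*(x + 2)*(x - 2)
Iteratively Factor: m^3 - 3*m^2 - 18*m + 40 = (m + 4)*(m^2 - 7*m + 10) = (m - 5)*(m + 4)*(m - 2)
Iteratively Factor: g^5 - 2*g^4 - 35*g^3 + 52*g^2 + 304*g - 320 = (g - 1)*(g^4 - g^3 - 36*g^2 + 16*g + 320) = (g - 5)*(g - 1)*(g^3 + 4*g^2 - 16*g - 64) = (g - 5)*(g - 1)*(g + 4)*(g^2 - 16) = (g - 5)*(g - 4)*(g - 1)*(g + 4)*(g + 4)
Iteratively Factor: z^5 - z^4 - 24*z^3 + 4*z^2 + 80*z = (z)*(z^4 - z^3 - 24*z^2 + 4*z + 80) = z*(z + 4)*(z^3 - 5*z^2 - 4*z + 20) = z*(z - 2)*(z + 4)*(z^2 - 3*z - 10) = z*(z - 2)*(z + 2)*(z + 4)*(z - 5)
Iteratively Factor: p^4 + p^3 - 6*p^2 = (p)*(p^3 + p^2 - 6*p) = p*(p + 3)*(p^2 - 2*p) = p*(p - 2)*(p + 3)*(p)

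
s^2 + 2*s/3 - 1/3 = (s - 1/3)*(s + 1)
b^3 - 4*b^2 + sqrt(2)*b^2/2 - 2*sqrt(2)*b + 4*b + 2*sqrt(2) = (b - 2)^2*(b + sqrt(2)/2)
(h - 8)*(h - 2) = h^2 - 10*h + 16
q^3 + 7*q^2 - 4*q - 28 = (q - 2)*(q + 2)*(q + 7)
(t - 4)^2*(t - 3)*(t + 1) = t^4 - 10*t^3 + 29*t^2 - 8*t - 48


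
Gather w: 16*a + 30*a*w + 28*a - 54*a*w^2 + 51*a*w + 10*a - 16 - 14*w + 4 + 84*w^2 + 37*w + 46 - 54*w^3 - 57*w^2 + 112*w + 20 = 54*a - 54*w^3 + w^2*(27 - 54*a) + w*(81*a + 135) + 54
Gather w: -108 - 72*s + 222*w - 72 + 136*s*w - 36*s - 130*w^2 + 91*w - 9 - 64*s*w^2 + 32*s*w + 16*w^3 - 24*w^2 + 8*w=-108*s + 16*w^3 + w^2*(-64*s - 154) + w*(168*s + 321) - 189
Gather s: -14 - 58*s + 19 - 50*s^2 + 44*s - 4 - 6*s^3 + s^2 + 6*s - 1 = -6*s^3 - 49*s^2 - 8*s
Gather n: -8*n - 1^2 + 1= -8*n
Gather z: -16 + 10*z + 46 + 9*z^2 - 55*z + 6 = 9*z^2 - 45*z + 36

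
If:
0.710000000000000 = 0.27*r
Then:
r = 2.63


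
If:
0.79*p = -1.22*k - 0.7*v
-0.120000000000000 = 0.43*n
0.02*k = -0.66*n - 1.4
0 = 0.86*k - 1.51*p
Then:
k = -60.79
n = -0.28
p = -34.62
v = 145.02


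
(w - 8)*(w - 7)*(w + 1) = w^3 - 14*w^2 + 41*w + 56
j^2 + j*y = j*(j + y)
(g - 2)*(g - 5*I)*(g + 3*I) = g^3 - 2*g^2 - 2*I*g^2 + 15*g + 4*I*g - 30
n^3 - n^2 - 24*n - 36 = (n - 6)*(n + 2)*(n + 3)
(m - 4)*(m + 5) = m^2 + m - 20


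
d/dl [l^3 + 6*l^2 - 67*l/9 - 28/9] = 3*l^2 + 12*l - 67/9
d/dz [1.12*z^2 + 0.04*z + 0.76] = 2.24*z + 0.04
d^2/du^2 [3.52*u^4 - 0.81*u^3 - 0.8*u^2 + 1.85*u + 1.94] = 42.24*u^2 - 4.86*u - 1.6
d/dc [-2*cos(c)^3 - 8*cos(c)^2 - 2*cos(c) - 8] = 2*(3*cos(c)^2 + 8*cos(c) + 1)*sin(c)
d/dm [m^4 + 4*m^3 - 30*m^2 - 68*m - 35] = 4*m^3 + 12*m^2 - 60*m - 68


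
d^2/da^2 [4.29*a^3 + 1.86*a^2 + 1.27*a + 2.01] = 25.74*a + 3.72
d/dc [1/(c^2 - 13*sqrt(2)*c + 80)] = (-2*c + 13*sqrt(2))/(c^2 - 13*sqrt(2)*c + 80)^2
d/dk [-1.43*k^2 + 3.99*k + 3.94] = 3.99 - 2.86*k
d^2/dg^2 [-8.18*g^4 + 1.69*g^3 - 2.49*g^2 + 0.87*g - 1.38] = -98.16*g^2 + 10.14*g - 4.98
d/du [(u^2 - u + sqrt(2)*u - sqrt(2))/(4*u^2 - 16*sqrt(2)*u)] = (-5*sqrt(2)*u^2 + u^2 + 2*sqrt(2)*u - 8)/(4*u^2*(u^2 - 8*sqrt(2)*u + 32))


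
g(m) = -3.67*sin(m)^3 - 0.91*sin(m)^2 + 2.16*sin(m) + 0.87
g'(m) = -11.01*sin(m)^2*cos(m) - 1.82*sin(m)*cos(m) + 2.16*cos(m)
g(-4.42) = -1.12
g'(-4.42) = 2.79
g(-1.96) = 1.00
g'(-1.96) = 2.12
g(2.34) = 0.59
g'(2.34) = 3.36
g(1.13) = -0.64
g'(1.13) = -3.62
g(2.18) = 0.01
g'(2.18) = 3.86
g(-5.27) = -0.19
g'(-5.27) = -3.87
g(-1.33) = 1.28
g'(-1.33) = -1.54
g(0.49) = 1.30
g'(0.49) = -1.00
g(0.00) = 0.87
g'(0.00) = 2.16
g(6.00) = 0.28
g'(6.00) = 1.74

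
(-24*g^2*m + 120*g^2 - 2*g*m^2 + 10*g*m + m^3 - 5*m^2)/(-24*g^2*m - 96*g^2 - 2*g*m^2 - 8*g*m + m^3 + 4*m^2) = (m - 5)/(m + 4)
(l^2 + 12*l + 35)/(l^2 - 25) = (l + 7)/(l - 5)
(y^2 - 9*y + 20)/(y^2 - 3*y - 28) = (-y^2 + 9*y - 20)/(-y^2 + 3*y + 28)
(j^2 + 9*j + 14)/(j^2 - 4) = (j + 7)/(j - 2)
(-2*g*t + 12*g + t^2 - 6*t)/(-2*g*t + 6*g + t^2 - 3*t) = (t - 6)/(t - 3)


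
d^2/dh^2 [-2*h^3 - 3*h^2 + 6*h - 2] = -12*h - 6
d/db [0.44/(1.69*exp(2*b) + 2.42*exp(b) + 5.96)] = (-1.4872*exp(b) - 1.0648)*exp(b)/(1.69*exp(2*b) + 2.42*exp(b) + 5.96)^2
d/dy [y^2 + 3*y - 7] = 2*y + 3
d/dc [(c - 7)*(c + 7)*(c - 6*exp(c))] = -6*c^2*exp(c) + 3*c^2 - 12*c*exp(c) + 294*exp(c) - 49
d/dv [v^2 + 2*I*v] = 2*v + 2*I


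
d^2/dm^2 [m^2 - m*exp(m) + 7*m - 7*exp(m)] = -m*exp(m) - 9*exp(m) + 2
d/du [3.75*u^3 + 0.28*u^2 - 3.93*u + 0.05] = 11.25*u^2 + 0.56*u - 3.93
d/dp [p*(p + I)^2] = (p + I)*(3*p + I)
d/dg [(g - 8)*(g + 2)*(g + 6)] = 3*g^2 - 52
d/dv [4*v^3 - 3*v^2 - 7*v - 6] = 12*v^2 - 6*v - 7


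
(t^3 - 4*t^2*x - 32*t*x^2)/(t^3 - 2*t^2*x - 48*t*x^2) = (t + 4*x)/(t + 6*x)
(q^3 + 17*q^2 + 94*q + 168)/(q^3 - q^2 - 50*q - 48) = (q^2 + 11*q + 28)/(q^2 - 7*q - 8)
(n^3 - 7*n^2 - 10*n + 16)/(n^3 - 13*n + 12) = (n^2 - 6*n - 16)/(n^2 + n - 12)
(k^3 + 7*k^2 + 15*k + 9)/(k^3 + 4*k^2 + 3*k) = (k + 3)/k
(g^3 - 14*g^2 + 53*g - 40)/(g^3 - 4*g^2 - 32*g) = (g^2 - 6*g + 5)/(g*(g + 4))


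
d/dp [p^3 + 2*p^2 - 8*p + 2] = 3*p^2 + 4*p - 8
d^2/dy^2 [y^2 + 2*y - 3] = 2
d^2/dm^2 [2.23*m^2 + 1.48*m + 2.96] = 4.46000000000000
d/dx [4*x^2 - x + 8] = 8*x - 1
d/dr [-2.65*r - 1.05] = -2.65000000000000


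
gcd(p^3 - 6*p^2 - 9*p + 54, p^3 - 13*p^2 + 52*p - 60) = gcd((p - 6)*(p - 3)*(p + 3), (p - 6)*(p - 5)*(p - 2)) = p - 6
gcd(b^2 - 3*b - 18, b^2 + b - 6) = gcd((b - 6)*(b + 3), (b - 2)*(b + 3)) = b + 3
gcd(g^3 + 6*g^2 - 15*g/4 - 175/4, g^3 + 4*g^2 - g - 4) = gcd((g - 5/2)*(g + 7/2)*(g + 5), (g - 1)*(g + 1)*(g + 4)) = 1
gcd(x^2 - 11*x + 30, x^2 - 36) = x - 6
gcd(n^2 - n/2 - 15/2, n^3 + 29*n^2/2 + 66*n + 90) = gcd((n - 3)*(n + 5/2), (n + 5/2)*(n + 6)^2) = n + 5/2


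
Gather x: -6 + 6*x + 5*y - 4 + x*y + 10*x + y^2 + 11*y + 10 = x*(y + 16) + y^2 + 16*y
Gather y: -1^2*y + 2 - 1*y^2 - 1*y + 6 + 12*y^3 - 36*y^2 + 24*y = 12*y^3 - 37*y^2 + 22*y + 8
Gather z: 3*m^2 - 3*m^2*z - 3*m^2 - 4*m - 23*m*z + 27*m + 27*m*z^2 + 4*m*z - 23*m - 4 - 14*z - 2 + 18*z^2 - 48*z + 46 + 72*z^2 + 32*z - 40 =z^2*(27*m + 90) + z*(-3*m^2 - 19*m - 30)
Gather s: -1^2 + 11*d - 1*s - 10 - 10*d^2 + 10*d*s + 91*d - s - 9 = -10*d^2 + 102*d + s*(10*d - 2) - 20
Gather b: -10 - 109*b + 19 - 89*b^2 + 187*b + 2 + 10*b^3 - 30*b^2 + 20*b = 10*b^3 - 119*b^2 + 98*b + 11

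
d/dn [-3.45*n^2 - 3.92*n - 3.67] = -6.9*n - 3.92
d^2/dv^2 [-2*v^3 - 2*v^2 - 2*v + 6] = -12*v - 4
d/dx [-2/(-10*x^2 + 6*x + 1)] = 4*(3 - 10*x)/(-10*x^2 + 6*x + 1)^2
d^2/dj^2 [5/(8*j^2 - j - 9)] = 10*(64*j^2 - 8*j - (16*j - 1)^2 - 72)/(-8*j^2 + j + 9)^3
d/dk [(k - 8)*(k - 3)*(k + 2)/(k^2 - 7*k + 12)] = (k^2 - 8*k + 40)/(k^2 - 8*k + 16)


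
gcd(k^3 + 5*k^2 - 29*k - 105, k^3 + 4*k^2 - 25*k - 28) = k + 7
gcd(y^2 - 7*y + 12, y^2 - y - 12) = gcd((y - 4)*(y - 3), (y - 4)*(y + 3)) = y - 4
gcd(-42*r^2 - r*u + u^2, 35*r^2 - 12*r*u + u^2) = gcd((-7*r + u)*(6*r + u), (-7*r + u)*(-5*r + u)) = 7*r - u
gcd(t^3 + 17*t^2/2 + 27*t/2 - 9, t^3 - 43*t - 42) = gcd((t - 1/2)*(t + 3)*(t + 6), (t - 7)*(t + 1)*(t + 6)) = t + 6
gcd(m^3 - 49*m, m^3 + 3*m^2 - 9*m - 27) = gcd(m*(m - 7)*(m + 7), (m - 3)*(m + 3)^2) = 1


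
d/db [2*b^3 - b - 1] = 6*b^2 - 1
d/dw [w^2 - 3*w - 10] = 2*w - 3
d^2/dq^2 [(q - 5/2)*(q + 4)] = 2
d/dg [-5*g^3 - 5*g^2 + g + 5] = -15*g^2 - 10*g + 1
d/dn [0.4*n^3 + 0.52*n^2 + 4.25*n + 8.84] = 1.2*n^2 + 1.04*n + 4.25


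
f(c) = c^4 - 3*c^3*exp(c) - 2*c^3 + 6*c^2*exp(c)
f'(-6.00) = -1078.84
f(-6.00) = 1730.14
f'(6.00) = -275297.29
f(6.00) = -173417.24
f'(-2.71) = -123.33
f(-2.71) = 100.65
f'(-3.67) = -276.91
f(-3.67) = 286.11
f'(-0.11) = -1.29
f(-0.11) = 0.07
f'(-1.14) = -17.92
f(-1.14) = 8.57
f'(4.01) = -10513.00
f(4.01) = -5217.60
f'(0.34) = 4.54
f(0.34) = 0.74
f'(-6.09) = -1124.88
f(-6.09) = 1829.30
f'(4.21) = -15064.64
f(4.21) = -7750.21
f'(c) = -3*c^3*exp(c) + 4*c^3 - 3*c^2*exp(c) - 6*c^2 + 12*c*exp(c)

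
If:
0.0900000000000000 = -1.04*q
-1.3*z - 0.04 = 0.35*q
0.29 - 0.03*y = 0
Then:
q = -0.09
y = 9.67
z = -0.01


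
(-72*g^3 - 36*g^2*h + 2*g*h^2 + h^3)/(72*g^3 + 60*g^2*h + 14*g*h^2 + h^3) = (-6*g + h)/(6*g + h)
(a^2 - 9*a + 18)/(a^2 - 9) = (a - 6)/(a + 3)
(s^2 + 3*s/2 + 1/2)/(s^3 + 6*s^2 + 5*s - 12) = (2*s^2 + 3*s + 1)/(2*(s^3 + 6*s^2 + 5*s - 12))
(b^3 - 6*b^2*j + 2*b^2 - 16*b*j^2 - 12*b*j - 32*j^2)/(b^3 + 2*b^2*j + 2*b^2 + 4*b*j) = (b - 8*j)/b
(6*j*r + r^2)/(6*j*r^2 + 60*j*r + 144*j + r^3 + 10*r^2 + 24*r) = r/(r^2 + 10*r + 24)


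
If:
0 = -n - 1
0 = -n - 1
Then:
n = -1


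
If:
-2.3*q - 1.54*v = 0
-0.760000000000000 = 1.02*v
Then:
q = 0.50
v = -0.75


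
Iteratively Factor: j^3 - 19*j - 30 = (j - 5)*(j^2 + 5*j + 6) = (j - 5)*(j + 2)*(j + 3)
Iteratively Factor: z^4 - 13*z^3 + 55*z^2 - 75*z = (z - 5)*(z^3 - 8*z^2 + 15*z) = z*(z - 5)*(z^2 - 8*z + 15) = z*(z - 5)*(z - 3)*(z - 5)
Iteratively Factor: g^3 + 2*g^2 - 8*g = (g + 4)*(g^2 - 2*g) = (g - 2)*(g + 4)*(g)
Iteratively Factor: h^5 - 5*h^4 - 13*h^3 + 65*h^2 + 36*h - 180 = (h + 2)*(h^4 - 7*h^3 + h^2 + 63*h - 90) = (h - 2)*(h + 2)*(h^3 - 5*h^2 - 9*h + 45) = (h - 2)*(h + 2)*(h + 3)*(h^2 - 8*h + 15) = (h - 3)*(h - 2)*(h + 2)*(h + 3)*(h - 5)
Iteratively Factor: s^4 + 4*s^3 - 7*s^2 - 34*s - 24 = (s + 4)*(s^3 - 7*s - 6) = (s + 2)*(s + 4)*(s^2 - 2*s - 3) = (s - 3)*(s + 2)*(s + 4)*(s + 1)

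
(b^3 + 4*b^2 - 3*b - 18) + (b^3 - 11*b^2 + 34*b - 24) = 2*b^3 - 7*b^2 + 31*b - 42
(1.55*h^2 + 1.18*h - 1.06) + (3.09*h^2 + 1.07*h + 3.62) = 4.64*h^2 + 2.25*h + 2.56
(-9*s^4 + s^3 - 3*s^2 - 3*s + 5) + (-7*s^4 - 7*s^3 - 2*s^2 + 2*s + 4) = -16*s^4 - 6*s^3 - 5*s^2 - s + 9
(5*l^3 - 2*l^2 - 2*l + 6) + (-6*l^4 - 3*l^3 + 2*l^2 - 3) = -6*l^4 + 2*l^3 - 2*l + 3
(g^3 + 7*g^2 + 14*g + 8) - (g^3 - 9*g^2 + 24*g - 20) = 16*g^2 - 10*g + 28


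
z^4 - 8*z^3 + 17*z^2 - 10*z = z*(z - 5)*(z - 2)*(z - 1)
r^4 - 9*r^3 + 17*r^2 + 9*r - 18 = (r - 6)*(r - 3)*(r - 1)*(r + 1)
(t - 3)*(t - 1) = t^2 - 4*t + 3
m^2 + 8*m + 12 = (m + 2)*(m + 6)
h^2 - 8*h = h*(h - 8)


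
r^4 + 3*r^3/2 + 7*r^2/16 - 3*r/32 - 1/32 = (r - 1/4)*(r + 1/4)*(r + 1/2)*(r + 1)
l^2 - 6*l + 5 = (l - 5)*(l - 1)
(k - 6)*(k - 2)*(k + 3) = k^3 - 5*k^2 - 12*k + 36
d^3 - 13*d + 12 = (d - 3)*(d - 1)*(d + 4)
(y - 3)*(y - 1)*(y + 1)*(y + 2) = y^4 - y^3 - 7*y^2 + y + 6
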